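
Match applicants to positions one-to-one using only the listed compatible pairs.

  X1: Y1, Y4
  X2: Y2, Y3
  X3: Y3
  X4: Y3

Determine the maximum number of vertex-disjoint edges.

Unit-capacity flow: source→left, listed edges, right→sink; max matching = max flow.
Augmenting path X1→Y1 (+1); matched 1.
Augmenting path X2→Y2 (+1); matched 2.
Augmenting path X3→Y3 (+1); matched 3.
No augmenting path remains; maximum matching = 3.
König certificate: {X1, X2, Y3} is a vertex cover of size 3 (every listed pair touches it), so no matching can be larger.

3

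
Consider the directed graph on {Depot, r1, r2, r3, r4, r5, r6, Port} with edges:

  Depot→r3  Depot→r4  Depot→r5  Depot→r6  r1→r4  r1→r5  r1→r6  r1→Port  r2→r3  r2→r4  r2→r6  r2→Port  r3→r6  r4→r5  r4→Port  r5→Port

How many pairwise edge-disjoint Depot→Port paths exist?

2

Assign every edge capacity 1; by Menger, the answer equals the max flow.
Path Depot→r4→Port (+1); total 1.
Path Depot→r5→Port (+1); total 2.
No residual Depot→Port path; max flow = 2.
Certifying cut of size 2: {Depot→r4, Depot→r5}.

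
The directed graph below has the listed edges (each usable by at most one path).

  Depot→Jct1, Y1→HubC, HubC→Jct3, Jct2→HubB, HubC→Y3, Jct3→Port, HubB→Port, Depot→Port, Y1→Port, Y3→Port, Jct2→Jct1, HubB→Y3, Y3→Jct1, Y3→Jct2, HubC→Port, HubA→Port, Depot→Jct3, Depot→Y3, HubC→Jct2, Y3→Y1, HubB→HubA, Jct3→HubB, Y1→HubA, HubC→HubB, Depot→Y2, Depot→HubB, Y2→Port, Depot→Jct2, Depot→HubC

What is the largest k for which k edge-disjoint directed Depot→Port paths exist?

7

Assign every edge capacity 1; by Menger, the answer equals the max flow.
Path Depot→Port (+1); total 1.
Path Depot→Y2→Port (+1); total 2.
Path Depot→HubC→Port (+1); total 3.
Path Depot→Jct3→Port (+1); total 4.
Path Depot→Y3→Port (+1); total 5.
Path Depot→HubB→Port (+1); total 6.
Path Depot→Jct2→HubB→HubA→Port (+1); total 7.
No residual Depot→Port path; max flow = 7.
Certifying cut of size 7: {Depot→HubB, Depot→HubC, Depot→Jct2, Depot→Jct3, Depot→Port, Depot→Y2, Depot→Y3}.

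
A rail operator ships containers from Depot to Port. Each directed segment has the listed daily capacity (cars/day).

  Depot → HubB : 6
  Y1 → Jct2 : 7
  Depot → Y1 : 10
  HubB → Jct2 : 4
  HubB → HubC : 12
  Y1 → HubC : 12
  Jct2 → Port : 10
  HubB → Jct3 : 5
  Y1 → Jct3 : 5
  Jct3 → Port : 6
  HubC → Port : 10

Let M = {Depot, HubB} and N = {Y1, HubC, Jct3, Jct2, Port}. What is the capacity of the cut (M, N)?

31

Edges leaving {Depot, HubB}: Depot→Y1 (10), HubB→HubC (12), HubB→Jct3 (5), HubB→Jct2 (4).
Cut capacity = 10 + 12 + 5 + 4 = 31.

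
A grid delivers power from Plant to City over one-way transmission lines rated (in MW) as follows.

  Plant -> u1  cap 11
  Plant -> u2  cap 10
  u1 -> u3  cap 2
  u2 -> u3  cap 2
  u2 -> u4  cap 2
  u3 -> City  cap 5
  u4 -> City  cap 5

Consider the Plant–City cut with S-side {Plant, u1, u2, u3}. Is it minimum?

Given cut capacity: 2 + 5 = 7.
Augment Plant→u1→u3→City: bottleneck 2, flow now 2.
Augment Plant→u2→u3→City: bottleneck 2, flow now 4.
Augment Plant→u2→u4→City: bottleneck 2, flow now 6.
No augmenting path remains; maximum flow = 6.
In the residual graph, reachable from Plant: {Plant, u1, u2}.
Min-cut edges: u1→u3 (2), u2→u3 (2), u2→u4 (2); capacity 2 + 2 + 2 = 6.
Cut capacity 7 exceeds the max flow 6, so it is not minimum.

No — its capacity is 7, but the minimum cut has capacity 6.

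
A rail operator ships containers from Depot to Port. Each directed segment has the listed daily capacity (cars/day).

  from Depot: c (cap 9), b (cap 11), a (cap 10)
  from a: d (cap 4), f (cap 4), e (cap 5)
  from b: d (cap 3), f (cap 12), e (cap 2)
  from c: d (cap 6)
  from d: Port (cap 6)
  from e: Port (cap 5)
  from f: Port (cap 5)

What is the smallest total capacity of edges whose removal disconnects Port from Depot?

Augment Depot→a→d→Port: bottleneck 4, flow now 4.
Augment Depot→a→e→Port: bottleneck 5, flow now 9.
Augment Depot→a→f→Port: bottleneck 1, flow now 10.
Augment Depot→b→d→Port: bottleneck 2, flow now 12.
Augment Depot→b→f→Port: bottleneck 4, flow now 16.
No augmenting path remains; maximum flow = 16.
By max-flow min-cut, the minimum cut capacity equals the max flow.
In the residual graph, reachable from Depot: {Depot, a, b, c, d, e, f}.
Min-cut edges: d→Port (6), e→Port (5), f→Port (5); capacity 6 + 5 + 5 = 16.

16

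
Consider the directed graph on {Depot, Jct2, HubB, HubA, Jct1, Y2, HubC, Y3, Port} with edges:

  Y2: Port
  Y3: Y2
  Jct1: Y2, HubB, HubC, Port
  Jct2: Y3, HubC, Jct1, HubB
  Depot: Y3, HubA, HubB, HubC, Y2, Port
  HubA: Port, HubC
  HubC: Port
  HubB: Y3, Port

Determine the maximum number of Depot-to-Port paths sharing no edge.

Assign every edge capacity 1; by Menger, the answer equals the max flow.
Path Depot→Port (+1); total 1.
Path Depot→HubB→Port (+1); total 2.
Path Depot→HubA→Port (+1); total 3.
Path Depot→Y2→Port (+1); total 4.
Path Depot→HubC→Port (+1); total 5.
No residual Depot→Port path; max flow = 5.
Certifying cut of size 5: {Depot→HubA, Depot→HubB, Depot→HubC, Depot→Port, Y2→Port}.

5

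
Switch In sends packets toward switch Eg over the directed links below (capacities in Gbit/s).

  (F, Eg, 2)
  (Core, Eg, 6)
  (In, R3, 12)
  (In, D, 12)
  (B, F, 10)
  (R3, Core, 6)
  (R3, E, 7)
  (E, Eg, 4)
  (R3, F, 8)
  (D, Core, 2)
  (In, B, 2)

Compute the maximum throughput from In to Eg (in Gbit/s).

12

Augment In→D→Core→Eg: bottleneck 2, flow now 2.
Augment In→B→F→Eg: bottleneck 2, flow now 4.
Augment In→R3→Core→Eg: bottleneck 4, flow now 8.
Augment In→R3→E→Eg: bottleneck 4, flow now 12.
No augmenting path remains; maximum flow = 12.
In the residual graph, reachable from In: {In, D, B, R3, F, Core, E}.
Min-cut edges: F→Eg (2), Core→Eg (6), E→Eg (4); capacity 2 + 6 + 4 = 12.
This cut is saturated, so no flow can exceed 12.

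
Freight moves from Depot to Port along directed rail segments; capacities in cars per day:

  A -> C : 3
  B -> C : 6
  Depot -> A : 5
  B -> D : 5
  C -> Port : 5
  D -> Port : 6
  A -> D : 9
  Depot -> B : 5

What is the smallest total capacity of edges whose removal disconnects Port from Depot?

10

Augment Depot→A→C→Port: bottleneck 3, flow now 3.
Augment Depot→A→D→Port: bottleneck 2, flow now 5.
Augment Depot→B→C→Port: bottleneck 2, flow now 7.
Augment Depot→B→D→Port: bottleneck 3, flow now 10.
No augmenting path remains; maximum flow = 10.
By max-flow min-cut, the minimum cut capacity equals the max flow.
In the residual graph, reachable from Depot: {Depot}.
Min-cut edges: Depot→A (5), Depot→B (5); capacity 5 + 5 = 10.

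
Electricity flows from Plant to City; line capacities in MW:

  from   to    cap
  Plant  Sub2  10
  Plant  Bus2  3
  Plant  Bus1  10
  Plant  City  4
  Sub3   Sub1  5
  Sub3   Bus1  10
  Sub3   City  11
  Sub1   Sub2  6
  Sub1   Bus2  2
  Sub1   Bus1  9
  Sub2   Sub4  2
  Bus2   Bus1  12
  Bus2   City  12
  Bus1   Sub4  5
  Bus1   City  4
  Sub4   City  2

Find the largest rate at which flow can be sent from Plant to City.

Augment Plant→City: bottleneck 4, flow now 4.
Augment Plant→Bus2→City: bottleneck 3, flow now 7.
Augment Plant→Bus1→City: bottleneck 4, flow now 11.
Augment Plant→Sub2→Sub4→City: bottleneck 2, flow now 13.
No augmenting path remains; maximum flow = 13.
In the residual graph, reachable from Plant: {Plant, Sub2, Bus1, Sub4}.
Min-cut edges: Plant→Bus2 (3), Plant→City (4), Bus1→City (4), Sub4→City (2); capacity 3 + 4 + 4 + 2 = 13.
This cut is saturated, so no flow can exceed 13.

13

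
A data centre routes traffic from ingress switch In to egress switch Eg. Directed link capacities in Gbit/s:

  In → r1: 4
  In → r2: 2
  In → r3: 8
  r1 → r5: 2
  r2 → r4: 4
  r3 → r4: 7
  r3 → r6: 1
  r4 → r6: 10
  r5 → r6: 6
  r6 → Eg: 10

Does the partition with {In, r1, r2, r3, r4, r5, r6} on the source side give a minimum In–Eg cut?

Given cut capacity: 10 = 10.
Augment In→r3→r6→Eg: bottleneck 1, flow now 1.
Augment In→r1→r5→r6→Eg: bottleneck 2, flow now 3.
Augment In→r2→r4→r6→Eg: bottleneck 2, flow now 5.
Augment In→r3→r4→r6→Eg: bottleneck 5, flow now 10.
No augmenting path remains; maximum flow = 10.
Cut capacity 10 equals the max flow, so it is a minimum cut.

Yes — it is a minimum cut (capacity 10).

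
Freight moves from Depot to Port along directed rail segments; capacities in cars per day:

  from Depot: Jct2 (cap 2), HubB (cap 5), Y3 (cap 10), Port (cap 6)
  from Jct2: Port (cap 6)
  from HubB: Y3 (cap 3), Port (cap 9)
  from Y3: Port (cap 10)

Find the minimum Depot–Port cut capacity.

Augment Depot→Port: bottleneck 6, flow now 6.
Augment Depot→Jct2→Port: bottleneck 2, flow now 8.
Augment Depot→HubB→Port: bottleneck 5, flow now 13.
Augment Depot→Y3→Port: bottleneck 10, flow now 23.
No augmenting path remains; maximum flow = 23.
By max-flow min-cut, the minimum cut capacity equals the max flow.
In the residual graph, reachable from Depot: {Depot}.
Min-cut edges: Depot→Jct2 (2), Depot→HubB (5), Depot→Y3 (10), Depot→Port (6); capacity 2 + 5 + 10 + 6 = 23.

23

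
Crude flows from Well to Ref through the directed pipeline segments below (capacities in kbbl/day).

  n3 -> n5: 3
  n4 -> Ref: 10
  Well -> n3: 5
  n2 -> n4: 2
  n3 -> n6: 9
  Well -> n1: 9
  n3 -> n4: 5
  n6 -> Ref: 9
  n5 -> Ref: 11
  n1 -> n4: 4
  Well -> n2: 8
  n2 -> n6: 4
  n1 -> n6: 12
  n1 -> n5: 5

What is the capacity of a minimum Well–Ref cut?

20

Augment Well→n1→n4→Ref: bottleneck 4, flow now 4.
Augment Well→n1→n5→Ref: bottleneck 5, flow now 9.
Augment Well→n2→n4→Ref: bottleneck 2, flow now 11.
Augment Well→n2→n6→Ref: bottleneck 4, flow now 15.
Augment Well→n3→n4→Ref: bottleneck 4, flow now 19.
Augment Well→n3→n5→Ref: bottleneck 1, flow now 20.
No augmenting path remains; maximum flow = 20.
By max-flow min-cut, the minimum cut capacity equals the max flow.
In the residual graph, reachable from Well: {Well, n2}.
Min-cut edges: Well→n1 (9), Well→n3 (5), n2→n4 (2), n2→n6 (4); capacity 9 + 5 + 2 + 4 = 20.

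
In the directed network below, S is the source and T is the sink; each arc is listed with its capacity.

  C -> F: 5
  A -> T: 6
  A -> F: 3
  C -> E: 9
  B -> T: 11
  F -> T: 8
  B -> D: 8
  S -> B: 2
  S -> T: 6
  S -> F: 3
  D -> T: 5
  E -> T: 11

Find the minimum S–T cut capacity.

11

Augment S→T: bottleneck 6, flow now 6.
Augment S→B→T: bottleneck 2, flow now 8.
Augment S→F→T: bottleneck 3, flow now 11.
No augmenting path remains; maximum flow = 11.
By max-flow min-cut, the minimum cut capacity equals the max flow.
In the residual graph, reachable from S: {S}.
Min-cut edges: S→B (2), S→F (3), S→T (6); capacity 2 + 3 + 6 = 11.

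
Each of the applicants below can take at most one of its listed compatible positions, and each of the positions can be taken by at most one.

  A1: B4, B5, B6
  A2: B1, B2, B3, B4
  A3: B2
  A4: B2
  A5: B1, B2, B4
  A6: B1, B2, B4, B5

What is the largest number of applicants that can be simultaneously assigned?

5

Unit-capacity flow: source→left, listed edges, right→sink; max matching = max flow.
Augmenting path A1→B4 (+1); matched 1.
Augmenting path A2→B1 (+1); matched 2.
Augmenting path A3→B2 (+1); matched 3.
Augmenting path A6→B5 (+1); matched 4.
Augmenting path A5→B1→A2→B3 (+1); matched 5.
No augmenting path remains; maximum matching = 5.
König certificate: {A1, A2, A5, A6, B2} is a vertex cover of size 5 (every listed pair touches it), so no matching can be larger.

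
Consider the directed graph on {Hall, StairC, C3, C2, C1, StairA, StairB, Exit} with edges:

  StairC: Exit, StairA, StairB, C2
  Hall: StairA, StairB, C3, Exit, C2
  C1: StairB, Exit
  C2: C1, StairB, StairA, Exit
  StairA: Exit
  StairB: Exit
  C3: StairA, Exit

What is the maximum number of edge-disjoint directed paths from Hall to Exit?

Assign every edge capacity 1; by Menger, the answer equals the max flow.
Path Hall→Exit (+1); total 1.
Path Hall→C3→Exit (+1); total 2.
Path Hall→C2→Exit (+1); total 3.
Path Hall→StairA→Exit (+1); total 4.
Path Hall→StairB→Exit (+1); total 5.
No residual Hall→Exit path; max flow = 5.
Certifying cut of size 5: {Hall→C2, Hall→C3, Hall→Exit, Hall→StairA, Hall→StairB}.

5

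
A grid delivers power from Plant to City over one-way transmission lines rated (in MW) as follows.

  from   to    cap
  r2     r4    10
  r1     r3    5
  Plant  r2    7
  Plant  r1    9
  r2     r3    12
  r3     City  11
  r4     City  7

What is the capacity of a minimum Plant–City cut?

12

Augment Plant→r1→r3→City: bottleneck 5, flow now 5.
Augment Plant→r2→r3→City: bottleneck 6, flow now 11.
Augment Plant→r2→r4→City: bottleneck 1, flow now 12.
No augmenting path remains; maximum flow = 12.
By max-flow min-cut, the minimum cut capacity equals the max flow.
In the residual graph, reachable from Plant: {Plant, r1}.
Min-cut edges: Plant→r2 (7), r1→r3 (5); capacity 7 + 5 = 12.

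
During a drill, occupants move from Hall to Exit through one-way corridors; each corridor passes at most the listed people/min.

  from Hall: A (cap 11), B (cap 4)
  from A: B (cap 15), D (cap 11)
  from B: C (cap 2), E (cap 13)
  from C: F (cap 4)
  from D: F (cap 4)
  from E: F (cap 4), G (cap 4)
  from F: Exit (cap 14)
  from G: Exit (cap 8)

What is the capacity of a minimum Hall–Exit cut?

14

Augment Hall→A→D→F→Exit: bottleneck 4, flow now 4.
Augment Hall→B→C→F→Exit: bottleneck 2, flow now 6.
Augment Hall→B→E→F→Exit: bottleneck 2, flow now 8.
Augment Hall→A→B→E→F→Exit: bottleneck 2, flow now 10.
Augment Hall→A→B→E→G→Exit: bottleneck 4, flow now 14.
No augmenting path remains; maximum flow = 14.
By max-flow min-cut, the minimum cut capacity equals the max flow.
In the residual graph, reachable from Hall: {Hall, A, B, D, E}.
Min-cut edges: B→C (2), D→F (4), E→F (4), E→G (4); capacity 2 + 4 + 4 + 4 = 14.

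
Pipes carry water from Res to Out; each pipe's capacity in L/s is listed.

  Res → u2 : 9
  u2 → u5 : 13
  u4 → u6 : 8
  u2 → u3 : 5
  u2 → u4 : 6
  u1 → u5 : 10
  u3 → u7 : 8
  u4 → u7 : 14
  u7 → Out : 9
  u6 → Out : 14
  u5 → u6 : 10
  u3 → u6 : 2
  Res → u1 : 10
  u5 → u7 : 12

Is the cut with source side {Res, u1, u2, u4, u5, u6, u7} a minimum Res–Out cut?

No — its capacity is 28, but the minimum cut has capacity 19.

Given cut capacity: 5 + 14 + 9 = 28.
Augment Res→u1→u5→u6→Out: bottleneck 10, flow now 10.
Augment Res→u2→u3→u6→Out: bottleneck 2, flow now 12.
Augment Res→u2→u3→u7→Out: bottleneck 3, flow now 15.
Augment Res→u2→u4→u6→Out: bottleneck 2, flow now 17.
Augment Res→u2→u4→u7→Out: bottleneck 2, flow now 19.
No augmenting path remains; maximum flow = 19.
In the residual graph, reachable from Res: {Res}.
Min-cut edges: Res→u1 (10), Res→u2 (9); capacity 10 + 9 = 19.
Cut capacity 28 exceeds the max flow 19, so it is not minimum.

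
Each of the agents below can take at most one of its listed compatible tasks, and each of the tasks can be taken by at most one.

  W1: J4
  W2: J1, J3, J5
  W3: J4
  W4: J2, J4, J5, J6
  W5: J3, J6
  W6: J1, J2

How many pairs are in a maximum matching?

5

Unit-capacity flow: source→left, listed edges, right→sink; max matching = max flow.
Augmenting path W1→J4 (+1); matched 1.
Augmenting path W2→J1 (+1); matched 2.
Augmenting path W4→J2 (+1); matched 3.
Augmenting path W5→J3 (+1); matched 4.
Augmenting path W6→J1→W2→J5 (+1); matched 5.
No augmenting path remains; maximum matching = 5.
König certificate: {W2, W4, W5, W6, J4} is a vertex cover of size 5 (every listed pair touches it), so no matching can be larger.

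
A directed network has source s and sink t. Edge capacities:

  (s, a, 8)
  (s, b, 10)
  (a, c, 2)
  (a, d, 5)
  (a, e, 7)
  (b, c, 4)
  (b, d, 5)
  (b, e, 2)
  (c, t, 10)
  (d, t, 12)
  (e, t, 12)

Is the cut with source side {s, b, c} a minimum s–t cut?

Given cut capacity: 8 + 5 + 2 + 10 = 25.
Augment s→a→c→t: bottleneck 2, flow now 2.
Augment s→a→d→t: bottleneck 5, flow now 7.
Augment s→a→e→t: bottleneck 1, flow now 8.
Augment s→b→c→t: bottleneck 4, flow now 12.
Augment s→b→d→t: bottleneck 5, flow now 17.
Augment s→b→e→t: bottleneck 1, flow now 18.
No augmenting path remains; maximum flow = 18.
In the residual graph, reachable from s: {s}.
Min-cut edges: s→a (8), s→b (10); capacity 8 + 10 = 18.
Cut capacity 25 exceeds the max flow 18, so it is not minimum.

No — its capacity is 25, but the minimum cut has capacity 18.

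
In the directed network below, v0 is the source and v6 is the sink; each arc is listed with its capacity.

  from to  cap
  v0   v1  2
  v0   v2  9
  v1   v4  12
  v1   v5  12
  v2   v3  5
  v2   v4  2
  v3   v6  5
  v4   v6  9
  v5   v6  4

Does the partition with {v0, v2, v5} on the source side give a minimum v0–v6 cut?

Given cut capacity: 2 + 5 + 2 + 4 = 13.
Augment v0→v1→v4→v6: bottleneck 2, flow now 2.
Augment v0→v2→v3→v6: bottleneck 5, flow now 7.
Augment v0→v2→v4→v6: bottleneck 2, flow now 9.
No augmenting path remains; maximum flow = 9.
In the residual graph, reachable from v0: {v0, v2}.
Min-cut edges: v0→v1 (2), v2→v3 (5), v2→v4 (2); capacity 2 + 5 + 2 = 9.
Cut capacity 13 exceeds the max flow 9, so it is not minimum.

No — its capacity is 13, but the minimum cut has capacity 9.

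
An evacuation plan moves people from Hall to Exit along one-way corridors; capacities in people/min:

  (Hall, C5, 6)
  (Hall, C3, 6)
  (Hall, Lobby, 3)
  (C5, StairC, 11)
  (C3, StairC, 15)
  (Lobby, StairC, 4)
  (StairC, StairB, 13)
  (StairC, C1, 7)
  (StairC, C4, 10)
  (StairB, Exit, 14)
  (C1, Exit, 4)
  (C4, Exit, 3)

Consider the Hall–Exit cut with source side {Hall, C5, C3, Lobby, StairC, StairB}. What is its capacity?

Edges leaving {Hall, C5, C3, Lobby, StairC, StairB}: StairC→C1 (7), StairC→C4 (10), StairB→Exit (14).
Cut capacity = 7 + 10 + 14 = 31.

31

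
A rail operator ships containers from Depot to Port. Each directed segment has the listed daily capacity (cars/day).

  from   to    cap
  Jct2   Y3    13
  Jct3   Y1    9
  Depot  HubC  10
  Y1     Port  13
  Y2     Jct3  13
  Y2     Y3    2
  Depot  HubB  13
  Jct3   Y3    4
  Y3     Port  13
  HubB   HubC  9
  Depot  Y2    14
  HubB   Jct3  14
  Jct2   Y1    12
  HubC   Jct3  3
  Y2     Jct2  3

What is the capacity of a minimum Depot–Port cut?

Augment Depot→Y2→Y3→Port: bottleneck 2, flow now 2.
Augment Depot→Y2→Jct2→Y1→Port: bottleneck 3, flow now 5.
Augment Depot→Y2→Jct3→Y1→Port: bottleneck 9, flow now 14.
Augment Depot→HubB→Jct3→Y3→Port: bottleneck 4, flow now 18.
No augmenting path remains; maximum flow = 18.
By max-flow min-cut, the minimum cut capacity equals the max flow.
In the residual graph, reachable from Depot: {Depot, Y2, HubB, HubC, Jct3}.
Min-cut edges: Y2→Jct2 (3), Y2→Y3 (2), Jct3→Y1 (9), Jct3→Y3 (4); capacity 3 + 2 + 9 + 4 = 18.

18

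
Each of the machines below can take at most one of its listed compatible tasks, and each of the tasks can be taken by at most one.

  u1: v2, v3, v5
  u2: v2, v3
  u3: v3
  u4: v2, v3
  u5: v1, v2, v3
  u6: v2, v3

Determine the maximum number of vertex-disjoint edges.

4

Unit-capacity flow: source→left, listed edges, right→sink; max matching = max flow.
Augmenting path u1→v2 (+1); matched 1.
Augmenting path u2→v3 (+1); matched 2.
Augmenting path u5→v1 (+1); matched 3.
Augmenting path u4→v2→u1→v5 (+1); matched 4.
No augmenting path remains; maximum matching = 4.
König certificate: {u1, u5, v2, v3} is a vertex cover of size 4 (every listed pair touches it), so no matching can be larger.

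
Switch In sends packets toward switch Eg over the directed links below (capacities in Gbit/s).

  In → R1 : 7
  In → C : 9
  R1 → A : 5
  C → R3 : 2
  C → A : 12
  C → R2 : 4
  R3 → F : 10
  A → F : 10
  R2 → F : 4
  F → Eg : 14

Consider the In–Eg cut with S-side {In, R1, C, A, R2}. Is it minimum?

Given cut capacity: 2 + 10 + 4 = 16.
Augment In→R1→A→F→Eg: bottleneck 5, flow now 5.
Augment In→C→R3→F→Eg: bottleneck 2, flow now 7.
Augment In→C→A→F→Eg: bottleneck 5, flow now 12.
Augment In→C→R2→F→Eg: bottleneck 2, flow now 14.
No augmenting path remains; maximum flow = 14.
In the residual graph, reachable from In: {In, R1}.
Min-cut edges: In→C (9), R1→A (5); capacity 9 + 5 = 14.
Cut capacity 16 exceeds the max flow 14, so it is not minimum.

No — its capacity is 16, but the minimum cut has capacity 14.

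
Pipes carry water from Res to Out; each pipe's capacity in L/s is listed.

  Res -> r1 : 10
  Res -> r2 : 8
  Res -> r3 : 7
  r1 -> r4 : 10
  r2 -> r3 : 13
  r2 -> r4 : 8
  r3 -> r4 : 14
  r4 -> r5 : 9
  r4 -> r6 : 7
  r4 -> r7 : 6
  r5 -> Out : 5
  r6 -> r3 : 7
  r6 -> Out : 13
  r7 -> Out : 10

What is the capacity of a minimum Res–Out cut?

Augment Res→r1→r4→r5→Out: bottleneck 5, flow now 5.
Augment Res→r1→r4→r6→Out: bottleneck 5, flow now 10.
Augment Res→r2→r4→r6→Out: bottleneck 2, flow now 12.
Augment Res→r2→r4→r7→Out: bottleneck 6, flow now 18.
No augmenting path remains; maximum flow = 18.
By max-flow min-cut, the minimum cut capacity equals the max flow.
In the residual graph, reachable from Res: {Res, r1, r2, r3, r4, r5}.
Min-cut edges: r4→r6 (7), r4→r7 (6), r5→Out (5); capacity 7 + 6 + 5 = 18.

18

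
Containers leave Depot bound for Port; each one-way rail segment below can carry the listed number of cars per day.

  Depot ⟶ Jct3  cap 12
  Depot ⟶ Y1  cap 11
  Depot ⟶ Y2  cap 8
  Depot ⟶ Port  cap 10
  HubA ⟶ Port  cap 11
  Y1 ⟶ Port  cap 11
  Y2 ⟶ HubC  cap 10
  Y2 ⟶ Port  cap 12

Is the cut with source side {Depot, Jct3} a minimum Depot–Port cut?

Given cut capacity: 11 + 8 + 10 = 29.
Augment Depot→Port: bottleneck 10, flow now 10.
Augment Depot→Y1→Port: bottleneck 11, flow now 21.
Augment Depot→Y2→Port: bottleneck 8, flow now 29.
No augmenting path remains; maximum flow = 29.
Cut capacity 29 equals the max flow, so it is a minimum cut.

Yes — it is a minimum cut (capacity 29).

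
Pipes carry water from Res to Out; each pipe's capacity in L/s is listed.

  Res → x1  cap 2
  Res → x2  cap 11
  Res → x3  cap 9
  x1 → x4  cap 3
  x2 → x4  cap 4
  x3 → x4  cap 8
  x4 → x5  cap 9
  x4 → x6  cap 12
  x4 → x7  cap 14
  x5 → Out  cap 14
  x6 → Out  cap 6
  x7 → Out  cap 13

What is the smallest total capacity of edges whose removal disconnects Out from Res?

Augment Res→x1→x4→x5→Out: bottleneck 2, flow now 2.
Augment Res→x2→x4→x5→Out: bottleneck 4, flow now 6.
Augment Res→x3→x4→x5→Out: bottleneck 3, flow now 9.
Augment Res→x3→x4→x6→Out: bottleneck 5, flow now 14.
No augmenting path remains; maximum flow = 14.
By max-flow min-cut, the minimum cut capacity equals the max flow.
In the residual graph, reachable from Res: {Res, x2, x3}.
Min-cut edges: Res→x1 (2), x2→x4 (4), x3→x4 (8); capacity 2 + 4 + 8 = 14.

14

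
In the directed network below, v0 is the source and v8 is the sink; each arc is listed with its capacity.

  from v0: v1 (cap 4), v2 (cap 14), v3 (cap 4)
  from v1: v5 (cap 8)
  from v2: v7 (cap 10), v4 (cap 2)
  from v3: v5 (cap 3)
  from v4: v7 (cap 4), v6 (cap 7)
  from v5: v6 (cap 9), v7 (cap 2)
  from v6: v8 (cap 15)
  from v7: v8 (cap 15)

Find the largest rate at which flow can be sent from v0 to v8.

Augment v0→v2→v7→v8: bottleneck 10, flow now 10.
Augment v0→v1→v5→v6→v8: bottleneck 4, flow now 14.
Augment v0→v2→v4→v6→v8: bottleneck 2, flow now 16.
Augment v0→v3→v5→v6→v8: bottleneck 3, flow now 19.
No augmenting path remains; maximum flow = 19.
In the residual graph, reachable from v0: {v0, v2, v3}.
Min-cut edges: v0→v1 (4), v2→v4 (2), v2→v7 (10), v3→v5 (3); capacity 4 + 2 + 10 + 3 = 19.
This cut is saturated, so no flow can exceed 19.

19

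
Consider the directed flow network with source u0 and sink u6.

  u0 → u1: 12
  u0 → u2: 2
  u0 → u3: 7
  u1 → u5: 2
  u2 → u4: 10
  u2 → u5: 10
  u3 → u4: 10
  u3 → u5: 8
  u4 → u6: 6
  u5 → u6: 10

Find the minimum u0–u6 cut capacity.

Augment u0→u1→u5→u6: bottleneck 2, flow now 2.
Augment u0→u2→u4→u6: bottleneck 2, flow now 4.
Augment u0→u3→u4→u6: bottleneck 4, flow now 8.
Augment u0→u3→u5→u6: bottleneck 3, flow now 11.
No augmenting path remains; maximum flow = 11.
By max-flow min-cut, the minimum cut capacity equals the max flow.
In the residual graph, reachable from u0: {u0, u1}.
Min-cut edges: u0→u2 (2), u0→u3 (7), u1→u5 (2); capacity 2 + 7 + 2 = 11.

11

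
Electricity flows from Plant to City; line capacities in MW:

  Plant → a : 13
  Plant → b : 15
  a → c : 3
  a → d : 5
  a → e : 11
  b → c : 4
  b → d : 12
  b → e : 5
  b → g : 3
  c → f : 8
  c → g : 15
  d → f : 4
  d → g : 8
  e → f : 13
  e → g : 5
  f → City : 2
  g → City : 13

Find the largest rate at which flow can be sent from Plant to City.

15

Augment Plant→b→g→City: bottleneck 3, flow now 3.
Augment Plant→a→c→f→City: bottleneck 2, flow now 5.
Augment Plant→a→c→g→City: bottleneck 1, flow now 6.
Augment Plant→a→d→g→City: bottleneck 5, flow now 11.
Augment Plant→a→e→g→City: bottleneck 4, flow now 15.
No augmenting path remains; maximum flow = 15.
In the residual graph, reachable from Plant: {Plant, a, b, c, d, e, f, g}.
Min-cut edges: f→City (2), g→City (13); capacity 2 + 13 = 15.
This cut is saturated, so no flow can exceed 15.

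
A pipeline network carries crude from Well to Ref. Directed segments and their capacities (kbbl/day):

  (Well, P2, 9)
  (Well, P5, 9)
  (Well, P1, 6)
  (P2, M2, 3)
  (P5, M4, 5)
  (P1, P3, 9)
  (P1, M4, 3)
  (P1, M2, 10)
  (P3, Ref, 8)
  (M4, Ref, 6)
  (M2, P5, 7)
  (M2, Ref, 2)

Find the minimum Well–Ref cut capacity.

13

Augment Well→P2→M2→Ref: bottleneck 2, flow now 2.
Augment Well→P5→M4→Ref: bottleneck 5, flow now 7.
Augment Well→P1→P3→Ref: bottleneck 6, flow now 13.
No augmenting path remains; maximum flow = 13.
By max-flow min-cut, the minimum cut capacity equals the max flow.
In the residual graph, reachable from Well: {Well, P2, P5, M2}.
Min-cut edges: Well→P1 (6), P5→M4 (5), M2→Ref (2); capacity 6 + 5 + 2 = 13.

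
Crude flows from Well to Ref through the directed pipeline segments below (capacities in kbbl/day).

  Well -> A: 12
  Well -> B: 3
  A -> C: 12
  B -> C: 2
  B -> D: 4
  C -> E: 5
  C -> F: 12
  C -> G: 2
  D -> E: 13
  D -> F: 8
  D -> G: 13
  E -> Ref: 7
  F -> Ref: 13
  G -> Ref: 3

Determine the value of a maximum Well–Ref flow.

15

Augment Well→A→C→E→Ref: bottleneck 5, flow now 5.
Augment Well→A→C→F→Ref: bottleneck 7, flow now 12.
Augment Well→B→C→F→Ref: bottleneck 2, flow now 14.
Augment Well→B→D→E→Ref: bottleneck 1, flow now 15.
No augmenting path remains; maximum flow = 15.
In the residual graph, reachable from Well: {Well}.
Min-cut edges: Well→A (12), Well→B (3); capacity 12 + 3 = 15.
This cut is saturated, so no flow can exceed 15.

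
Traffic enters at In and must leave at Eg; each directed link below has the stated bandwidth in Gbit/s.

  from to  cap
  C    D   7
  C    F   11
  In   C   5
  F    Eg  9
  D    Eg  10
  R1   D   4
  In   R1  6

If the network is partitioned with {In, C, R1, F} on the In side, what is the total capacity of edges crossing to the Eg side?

20

Edges leaving {In, C, R1, F}: C→D (7), R1→D (4), F→Eg (9).
Cut capacity = 7 + 4 + 9 = 20.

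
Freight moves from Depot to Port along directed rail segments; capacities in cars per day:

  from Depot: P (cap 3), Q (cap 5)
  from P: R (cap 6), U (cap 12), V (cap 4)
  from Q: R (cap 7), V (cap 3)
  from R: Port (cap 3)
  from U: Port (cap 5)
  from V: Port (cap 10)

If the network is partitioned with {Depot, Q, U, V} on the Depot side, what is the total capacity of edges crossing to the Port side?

Edges leaving {Depot, Q, U, V}: Depot→P (3), Q→R (7), U→Port (5), V→Port (10).
Cut capacity = 3 + 7 + 5 + 10 = 25.

25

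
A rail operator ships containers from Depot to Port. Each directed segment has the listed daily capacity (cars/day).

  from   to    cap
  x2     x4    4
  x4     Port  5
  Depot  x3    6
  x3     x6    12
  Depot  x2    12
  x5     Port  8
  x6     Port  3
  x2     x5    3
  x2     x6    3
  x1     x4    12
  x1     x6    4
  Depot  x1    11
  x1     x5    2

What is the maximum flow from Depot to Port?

13

Augment Depot→x1→x4→Port: bottleneck 5, flow now 5.
Augment Depot→x1→x5→Port: bottleneck 2, flow now 7.
Augment Depot→x1→x6→Port: bottleneck 3, flow now 10.
Augment Depot→x2→x5→Port: bottleneck 3, flow now 13.
No augmenting path remains; maximum flow = 13.
In the residual graph, reachable from Depot: {Depot, x1, x2, x3, x4, x6}.
Min-cut edges: x1→x5 (2), x2→x5 (3), x4→Port (5), x6→Port (3); capacity 2 + 3 + 5 + 3 = 13.
This cut is saturated, so no flow can exceed 13.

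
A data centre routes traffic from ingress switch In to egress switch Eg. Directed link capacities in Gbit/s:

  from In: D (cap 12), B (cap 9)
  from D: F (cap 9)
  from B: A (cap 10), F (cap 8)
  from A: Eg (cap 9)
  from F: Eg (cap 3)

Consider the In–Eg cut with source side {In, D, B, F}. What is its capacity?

13

Edges leaving {In, D, B, F}: B→A (10), F→Eg (3).
Cut capacity = 10 + 3 = 13.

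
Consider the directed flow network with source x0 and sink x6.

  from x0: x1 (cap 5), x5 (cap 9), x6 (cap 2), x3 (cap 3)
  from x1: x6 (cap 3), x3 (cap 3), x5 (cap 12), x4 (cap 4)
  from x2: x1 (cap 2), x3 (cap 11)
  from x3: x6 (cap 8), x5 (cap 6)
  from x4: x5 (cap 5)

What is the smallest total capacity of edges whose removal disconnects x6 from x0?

10

Augment x0→x6: bottleneck 2, flow now 2.
Augment x0→x1→x6: bottleneck 3, flow now 5.
Augment x0→x3→x6: bottleneck 3, flow now 8.
Augment x0→x1→x3→x6: bottleneck 2, flow now 10.
No augmenting path remains; maximum flow = 10.
By max-flow min-cut, the minimum cut capacity equals the max flow.
In the residual graph, reachable from x0: {x0, x5}.
Min-cut edges: x0→x1 (5), x0→x3 (3), x0→x6 (2); capacity 5 + 3 + 2 = 10.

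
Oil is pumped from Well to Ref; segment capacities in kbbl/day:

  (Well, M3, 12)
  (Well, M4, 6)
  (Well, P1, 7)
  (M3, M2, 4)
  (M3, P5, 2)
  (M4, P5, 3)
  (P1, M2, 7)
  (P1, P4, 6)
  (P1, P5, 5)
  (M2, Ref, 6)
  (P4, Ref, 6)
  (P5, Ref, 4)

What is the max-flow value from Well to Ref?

15

Augment Well→M3→M2→Ref: bottleneck 4, flow now 4.
Augment Well→M3→P5→Ref: bottleneck 2, flow now 6.
Augment Well→M4→P5→Ref: bottleneck 2, flow now 8.
Augment Well→P1→M2→Ref: bottleneck 2, flow now 10.
Augment Well→P1→P4→Ref: bottleneck 5, flow now 15.
No augmenting path remains; maximum flow = 15.
In the residual graph, reachable from Well: {Well, M3, M4, P5}.
Min-cut edges: Well→P1 (7), M3→M2 (4), P5→Ref (4); capacity 7 + 4 + 4 = 15.
This cut is saturated, so no flow can exceed 15.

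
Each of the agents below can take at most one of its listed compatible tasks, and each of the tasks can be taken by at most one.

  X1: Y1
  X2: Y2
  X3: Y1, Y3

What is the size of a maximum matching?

Unit-capacity flow: source→left, listed edges, right→sink; max matching = max flow.
Augmenting path X1→Y1 (+1); matched 1.
Augmenting path X2→Y2 (+1); matched 2.
Augmenting path X3→Y3 (+1); matched 3.
No augmenting path remains; maximum matching = 3.
König certificate: {X1, X2, X3} is a vertex cover of size 3 (every listed pair touches it), so no matching can be larger.

3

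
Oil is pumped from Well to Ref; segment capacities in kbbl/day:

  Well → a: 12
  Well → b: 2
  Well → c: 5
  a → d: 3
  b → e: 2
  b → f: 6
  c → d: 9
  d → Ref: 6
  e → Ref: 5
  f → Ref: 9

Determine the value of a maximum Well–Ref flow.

Augment Well→a→d→Ref: bottleneck 3, flow now 3.
Augment Well→b→e→Ref: bottleneck 2, flow now 5.
Augment Well→c→d→Ref: bottleneck 3, flow now 8.
No augmenting path remains; maximum flow = 8.
In the residual graph, reachable from Well: {Well, a, c, d}.
Min-cut edges: Well→b (2), d→Ref (6); capacity 2 + 6 = 8.
This cut is saturated, so no flow can exceed 8.

8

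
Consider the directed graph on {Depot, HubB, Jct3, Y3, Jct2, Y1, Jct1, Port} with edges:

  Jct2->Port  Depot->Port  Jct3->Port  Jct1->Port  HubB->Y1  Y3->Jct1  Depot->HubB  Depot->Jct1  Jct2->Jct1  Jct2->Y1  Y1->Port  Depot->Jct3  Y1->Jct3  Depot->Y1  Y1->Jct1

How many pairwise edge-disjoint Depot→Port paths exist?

4

Assign every edge capacity 1; by Menger, the answer equals the max flow.
Path Depot→Port (+1); total 1.
Path Depot→Jct3→Port (+1); total 2.
Path Depot→Y1→Port (+1); total 3.
Path Depot→Jct1→Port (+1); total 4.
No residual Depot→Port path; max flow = 4.
Certifying cut of size 4: {Depot→Port, Jct1→Port, Jct3→Port, Y1→Port}.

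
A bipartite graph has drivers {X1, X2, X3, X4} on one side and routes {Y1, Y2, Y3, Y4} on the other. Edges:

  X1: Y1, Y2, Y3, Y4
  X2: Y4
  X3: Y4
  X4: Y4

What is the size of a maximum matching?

2

Unit-capacity flow: source→left, listed edges, right→sink; max matching = max flow.
Augmenting path X1→Y1 (+1); matched 1.
Augmenting path X2→Y4 (+1); matched 2.
No augmenting path remains; maximum matching = 2.
König certificate: {X1, Y4} is a vertex cover of size 2 (every listed pair touches it), so no matching can be larger.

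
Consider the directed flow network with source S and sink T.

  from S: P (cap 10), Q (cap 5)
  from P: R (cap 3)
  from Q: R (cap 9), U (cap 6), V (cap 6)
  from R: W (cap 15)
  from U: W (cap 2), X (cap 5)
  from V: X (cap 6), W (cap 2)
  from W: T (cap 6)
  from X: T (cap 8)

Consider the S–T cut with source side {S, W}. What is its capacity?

Edges leaving {S, W}: S→P (10), S→Q (5), W→T (6).
Cut capacity = 10 + 5 + 6 = 21.

21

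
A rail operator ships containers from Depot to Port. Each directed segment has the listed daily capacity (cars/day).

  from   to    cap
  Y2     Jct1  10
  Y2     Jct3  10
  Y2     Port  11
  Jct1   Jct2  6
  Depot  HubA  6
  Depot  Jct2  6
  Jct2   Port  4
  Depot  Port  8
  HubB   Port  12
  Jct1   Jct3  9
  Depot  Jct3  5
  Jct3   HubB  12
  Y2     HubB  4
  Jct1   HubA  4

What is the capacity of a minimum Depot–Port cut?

Augment Depot→Port: bottleneck 8, flow now 8.
Augment Depot→Jct2→Port: bottleneck 4, flow now 12.
Augment Depot→Jct3→HubB→Port: bottleneck 5, flow now 17.
No augmenting path remains; maximum flow = 17.
By max-flow min-cut, the minimum cut capacity equals the max flow.
In the residual graph, reachable from Depot: {Depot, Jct2, HubA}.
Min-cut edges: Depot→Jct3 (5), Depot→Port (8), Jct2→Port (4); capacity 5 + 8 + 4 = 17.

17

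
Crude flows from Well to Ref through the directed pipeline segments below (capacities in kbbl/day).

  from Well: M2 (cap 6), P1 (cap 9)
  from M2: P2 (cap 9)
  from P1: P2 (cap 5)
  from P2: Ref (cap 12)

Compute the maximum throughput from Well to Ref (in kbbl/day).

Augment Well→M2→P2→Ref: bottleneck 6, flow now 6.
Augment Well→P1→P2→Ref: bottleneck 5, flow now 11.
No augmenting path remains; maximum flow = 11.
In the residual graph, reachable from Well: {Well, P1}.
Min-cut edges: Well→M2 (6), P1→P2 (5); capacity 6 + 5 = 11.
This cut is saturated, so no flow can exceed 11.

11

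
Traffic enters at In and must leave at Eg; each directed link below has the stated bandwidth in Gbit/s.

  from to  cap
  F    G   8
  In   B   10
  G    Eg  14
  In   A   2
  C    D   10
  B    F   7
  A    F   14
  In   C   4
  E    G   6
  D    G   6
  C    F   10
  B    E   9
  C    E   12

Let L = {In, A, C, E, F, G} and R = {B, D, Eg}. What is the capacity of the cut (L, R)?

Edges leaving {In, A, C, E, F, G}: In→B (10), C→D (10), G→Eg (14).
Cut capacity = 10 + 10 + 14 = 34.

34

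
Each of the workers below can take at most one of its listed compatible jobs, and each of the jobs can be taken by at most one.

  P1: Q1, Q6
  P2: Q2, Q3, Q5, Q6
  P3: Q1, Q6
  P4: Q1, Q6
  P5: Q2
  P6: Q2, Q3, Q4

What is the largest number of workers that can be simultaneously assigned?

5

Unit-capacity flow: source→left, listed edges, right→sink; max matching = max flow.
Augmenting path P1→Q1 (+1); matched 1.
Augmenting path P2→Q2 (+1); matched 2.
Augmenting path P3→Q6 (+1); matched 3.
Augmenting path P6→Q3 (+1); matched 4.
Augmenting path P5→Q2→P2→Q5 (+1); matched 5.
No augmenting path remains; maximum matching = 5.
König certificate: {P2, P5, P6, Q1, Q6} is a vertex cover of size 5 (every listed pair touches it), so no matching can be larger.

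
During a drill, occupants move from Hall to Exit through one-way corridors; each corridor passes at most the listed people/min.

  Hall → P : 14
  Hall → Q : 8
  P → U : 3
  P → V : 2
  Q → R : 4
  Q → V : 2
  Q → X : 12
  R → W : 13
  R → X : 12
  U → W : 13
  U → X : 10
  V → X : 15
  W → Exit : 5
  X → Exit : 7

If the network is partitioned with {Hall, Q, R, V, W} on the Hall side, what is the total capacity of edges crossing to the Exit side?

58

Edges leaving {Hall, Q, R, V, W}: Hall→P (14), Q→X (12), R→X (12), V→X (15), W→Exit (5).
Cut capacity = 14 + 12 + 12 + 15 + 5 = 58.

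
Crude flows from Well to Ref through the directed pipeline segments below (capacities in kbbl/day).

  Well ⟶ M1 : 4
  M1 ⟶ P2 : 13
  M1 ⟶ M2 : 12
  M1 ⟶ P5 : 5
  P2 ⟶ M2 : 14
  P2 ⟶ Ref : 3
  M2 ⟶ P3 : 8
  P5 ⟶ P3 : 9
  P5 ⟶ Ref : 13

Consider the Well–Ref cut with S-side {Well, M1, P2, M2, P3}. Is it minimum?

Given cut capacity: 5 + 3 = 8.
Augment Well→M1→P2→Ref: bottleneck 3, flow now 3.
Augment Well→M1→P5→Ref: bottleneck 1, flow now 4.
No augmenting path remains; maximum flow = 4.
In the residual graph, reachable from Well: {Well}.
Min-cut edges: Well→M1 (4); capacity 4 = 4.
Cut capacity 8 exceeds the max flow 4, so it is not minimum.

No — its capacity is 8, but the minimum cut has capacity 4.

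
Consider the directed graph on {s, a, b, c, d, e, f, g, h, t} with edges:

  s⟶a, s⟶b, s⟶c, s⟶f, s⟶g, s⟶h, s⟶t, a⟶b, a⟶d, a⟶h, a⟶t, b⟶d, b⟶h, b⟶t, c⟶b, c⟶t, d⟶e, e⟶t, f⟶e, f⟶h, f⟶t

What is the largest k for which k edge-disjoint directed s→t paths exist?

5

Assign every edge capacity 1; by Menger, the answer equals the max flow.
Path s→t (+1); total 1.
Path s→a→t (+1); total 2.
Path s→b→t (+1); total 3.
Path s→c→t (+1); total 4.
Path s→f→t (+1); total 5.
No residual s→t path; max flow = 5.
Certifying cut of size 5: {s→a, s→b, s→c, s→f, s→t}.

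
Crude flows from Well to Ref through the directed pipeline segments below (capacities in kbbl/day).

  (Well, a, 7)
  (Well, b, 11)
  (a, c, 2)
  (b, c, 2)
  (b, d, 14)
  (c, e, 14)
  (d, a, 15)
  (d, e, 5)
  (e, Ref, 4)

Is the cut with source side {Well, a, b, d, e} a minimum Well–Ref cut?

No — its capacity is 8, but the minimum cut has capacity 4.

Given cut capacity: 2 + 2 + 4 = 8.
Augment Well→a→c→e→Ref: bottleneck 2, flow now 2.
Augment Well→b→c→e→Ref: bottleneck 2, flow now 4.
No augmenting path remains; maximum flow = 4.
In the residual graph, reachable from Well: {Well, a, b, c, d, e}.
Min-cut edges: e→Ref (4); capacity 4 = 4.
Cut capacity 8 exceeds the max flow 4, so it is not minimum.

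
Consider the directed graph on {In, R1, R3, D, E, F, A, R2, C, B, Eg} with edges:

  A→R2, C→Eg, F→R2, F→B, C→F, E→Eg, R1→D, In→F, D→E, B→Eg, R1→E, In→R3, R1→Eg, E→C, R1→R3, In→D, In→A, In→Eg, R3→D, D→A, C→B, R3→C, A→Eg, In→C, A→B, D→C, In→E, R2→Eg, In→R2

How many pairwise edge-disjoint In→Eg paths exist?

6

Assign every edge capacity 1; by Menger, the answer equals the max flow.
Path In→Eg (+1); total 1.
Path In→E→Eg (+1); total 2.
Path In→A→Eg (+1); total 3.
Path In→R2→Eg (+1); total 4.
Path In→C→Eg (+1); total 5.
Path In→F→B→Eg (+1); total 6.
No residual In→Eg path; max flow = 6.
Certifying cut of size 6: {A→Eg, B→Eg, C→Eg, E→Eg, In→Eg, R2→Eg}.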